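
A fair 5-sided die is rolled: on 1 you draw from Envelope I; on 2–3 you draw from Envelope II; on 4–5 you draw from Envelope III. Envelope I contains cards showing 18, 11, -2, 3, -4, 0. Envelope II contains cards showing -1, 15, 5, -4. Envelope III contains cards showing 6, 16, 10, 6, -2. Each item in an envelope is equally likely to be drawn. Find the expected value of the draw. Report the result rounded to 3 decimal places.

E[X | Envelope I] = (18 + 11 − 2 + 3 − 4 + 0)/6 = 13/3
E[X | Envelope II] = (-1 + 15 + 5 − 4)/4 = 15/4
E[X | Envelope III] = (6 + 16 + 10 + 6 − 2)/5 = 36/5
E[X] = (1/5)·13/3 + (2/5)·15/4 + (2/5)·36/5 = 787/150 ≈ 5.247

5.247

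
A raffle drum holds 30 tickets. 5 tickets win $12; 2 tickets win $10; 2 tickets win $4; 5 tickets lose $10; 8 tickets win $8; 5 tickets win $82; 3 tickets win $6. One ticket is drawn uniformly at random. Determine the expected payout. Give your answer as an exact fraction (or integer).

E[payout] = (5/30)·12 + (2/30)·10 + (2/30)·4 + (5/30)·(-10) + (8/30)·8 + (5/30)·82 + (3/30)·6 = 53/3

53/3 dollars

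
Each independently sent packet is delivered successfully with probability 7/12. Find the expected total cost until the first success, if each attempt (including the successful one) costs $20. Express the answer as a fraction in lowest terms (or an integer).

E[#attempts] = 1/p = 12/7; E[cost] = 20·12/7 = 240/7.

240/7 dollars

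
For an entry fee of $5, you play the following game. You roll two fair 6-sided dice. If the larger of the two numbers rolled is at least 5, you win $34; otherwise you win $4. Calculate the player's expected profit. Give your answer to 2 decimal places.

$15.67

E[payout] = (4/9)·4 + (5/9)·34 = 62/3
Expected profit = 62/3 − 5 = 47/3 ≈ $15.67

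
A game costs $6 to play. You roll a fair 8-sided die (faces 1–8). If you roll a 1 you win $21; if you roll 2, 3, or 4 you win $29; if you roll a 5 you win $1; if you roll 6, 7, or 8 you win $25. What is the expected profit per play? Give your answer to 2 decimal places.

E[payout] = (1/8)·1 + (1/8)·21 + (3/8)·25 + (3/8)·29 = 23
Expected profit = 23 − 6 = 17 ≈ $17.00

$17.00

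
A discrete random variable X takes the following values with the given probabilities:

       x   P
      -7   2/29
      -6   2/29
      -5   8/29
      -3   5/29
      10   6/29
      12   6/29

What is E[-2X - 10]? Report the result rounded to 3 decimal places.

-13.517

E[-2x-10] = (2/29)·4 + (2/29)·2 + (8/29)·0 + (5/29)·(-4) + (6/29)·(-30) + (6/29)·(-34)
     = -392/29 ≈ -13.517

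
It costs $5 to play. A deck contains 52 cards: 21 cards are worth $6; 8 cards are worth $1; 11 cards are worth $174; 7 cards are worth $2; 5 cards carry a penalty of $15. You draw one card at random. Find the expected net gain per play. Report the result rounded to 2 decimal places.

$33.21

E[payout] = (21/52)·6 + (8/52)·1 + (11/52)·174 + (7/52)·2 + (5/52)·(-15) = 1987/52
Expected profit = 1987/52 − 5 = 1727/52 ≈ $33.21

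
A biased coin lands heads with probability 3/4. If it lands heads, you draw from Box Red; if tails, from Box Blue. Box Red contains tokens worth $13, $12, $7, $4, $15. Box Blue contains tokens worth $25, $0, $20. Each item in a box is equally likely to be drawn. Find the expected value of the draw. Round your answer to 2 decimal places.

$11.40

E[X | Box Red] = (13 + 12 + 7 + 4 + 15)/5 = 51/5
E[X | Box Blue] = (25 + 0 + 20)/3 = 15
E[X] = (3/4)·51/5 + (1/4)·15 = 57/5 ≈ 11.40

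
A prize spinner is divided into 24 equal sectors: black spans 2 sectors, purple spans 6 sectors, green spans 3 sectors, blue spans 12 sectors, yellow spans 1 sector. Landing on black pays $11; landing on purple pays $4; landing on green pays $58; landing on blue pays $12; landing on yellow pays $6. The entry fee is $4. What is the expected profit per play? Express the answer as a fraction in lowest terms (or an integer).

137/12 dollars

E[payout] = (2/24)·11 + (6/24)·4 + (3/24)·58 + (12/24)·12 + (1/24)·6 = 185/12
Expected profit = 185/12 − 4 = 137/12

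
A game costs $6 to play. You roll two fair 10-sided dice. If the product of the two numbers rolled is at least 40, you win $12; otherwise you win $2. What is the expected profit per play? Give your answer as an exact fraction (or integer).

E[payout] = (17/25)·2 + (8/25)·12 = 26/5
Expected profit = 26/5 − 6 = -4/5

-4/5 dollars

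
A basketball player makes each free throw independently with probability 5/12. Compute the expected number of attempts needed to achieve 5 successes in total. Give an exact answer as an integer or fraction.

12

By linearity (sum of 5 independent geometric waits), E[trials] = 5/p = 5/(5/12) = 12.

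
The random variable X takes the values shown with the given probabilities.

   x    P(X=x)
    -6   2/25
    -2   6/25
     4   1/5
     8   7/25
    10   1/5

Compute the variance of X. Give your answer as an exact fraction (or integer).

17696/625

E[X] = (2/25)·(-6) + (6/25)·(-2) + (1/5)·4 + (7/25)·8 + (1/5)·10 = 102/25
E[X²] = (2/25)·36 + (6/25)·4 + (1/5)·16 + (7/25)·64 + (1/5)·100 = 1124/25
Var(X) = 1124/25 − (102/25)² = 17696/625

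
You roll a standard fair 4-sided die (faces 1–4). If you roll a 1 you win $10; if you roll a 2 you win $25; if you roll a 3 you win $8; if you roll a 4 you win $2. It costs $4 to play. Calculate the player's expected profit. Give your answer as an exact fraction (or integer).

29/4 dollars

E[payout] = (1/4)·2 + (1/4)·8 + (1/4)·10 + (1/4)·25 = 45/4
Expected profit = 45/4 − 4 = 29/4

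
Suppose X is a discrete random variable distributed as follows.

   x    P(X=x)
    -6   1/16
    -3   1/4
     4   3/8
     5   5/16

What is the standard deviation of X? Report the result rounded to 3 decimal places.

3.816

E[X] = 31/16, E[X²] = 293/16
Var(X) = E[X²] − (E[X])² = 293/16 − 961/256 = 3727/256
SD(X) = √(3727/256) ≈ 3.816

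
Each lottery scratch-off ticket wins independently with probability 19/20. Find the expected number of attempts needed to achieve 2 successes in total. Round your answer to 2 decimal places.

2.11

By linearity (sum of 2 independent geometric waits), E[trials] = 2/p = 2/(19/20) = 40/19.
≈ 2.11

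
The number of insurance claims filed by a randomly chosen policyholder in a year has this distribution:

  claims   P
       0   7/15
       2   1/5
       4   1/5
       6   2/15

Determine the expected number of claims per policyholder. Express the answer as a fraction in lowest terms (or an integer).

2

E[X] = (7/15)·0 + (1/5)·2 + (1/5)·4 + (2/15)·6
     = 2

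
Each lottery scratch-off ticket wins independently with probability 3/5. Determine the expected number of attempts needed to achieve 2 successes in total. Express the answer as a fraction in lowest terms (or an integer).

10/3

By linearity (sum of 2 independent geometric waits), E[trials] = 2/p = 2/(3/5) = 10/3.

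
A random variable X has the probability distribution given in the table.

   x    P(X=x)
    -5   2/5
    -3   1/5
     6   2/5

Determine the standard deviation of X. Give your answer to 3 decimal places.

E[X] = -1/5, E[X²] = 131/5
Var(X) = E[X²] − (E[X])² = 131/5 − 1/25 = 654/25
SD(X) = √(654/25) ≈ 5.115

5.115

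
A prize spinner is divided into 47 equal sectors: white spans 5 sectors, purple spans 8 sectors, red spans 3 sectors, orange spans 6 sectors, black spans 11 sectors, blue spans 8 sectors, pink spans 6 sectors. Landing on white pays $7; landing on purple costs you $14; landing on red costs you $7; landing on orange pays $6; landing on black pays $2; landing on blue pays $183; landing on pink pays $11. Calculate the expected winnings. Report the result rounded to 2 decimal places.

E[payout] = (5/47)·7 + (8/47)·(-14) + (3/47)·(-7) + (6/47)·6 + (11/47)·2 + (8/47)·183 + (6/47)·11 = 1490/47
≈ $31.70

$31.70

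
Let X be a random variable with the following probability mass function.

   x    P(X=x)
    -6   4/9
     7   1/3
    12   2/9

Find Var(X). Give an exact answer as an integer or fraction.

E[X] = (4/9)·(-6) + (1/3)·7 + (2/9)·12 = 7/3
E[X²] = (4/9)·36 + (1/3)·49 + (2/9)·144 = 193/3
Var(X) = 193/3 − (7/3)² = 530/9

530/9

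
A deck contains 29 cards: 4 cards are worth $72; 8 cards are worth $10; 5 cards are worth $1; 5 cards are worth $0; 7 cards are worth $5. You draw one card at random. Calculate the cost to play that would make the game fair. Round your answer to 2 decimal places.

$14.07

E[payout] = (4/29)·72 + (8/29)·10 + (5/29)·1 + (5/29)·0 + (7/29)·5 = 408/29
Fair fee = E[payout] = 408/29 ≈ $14.07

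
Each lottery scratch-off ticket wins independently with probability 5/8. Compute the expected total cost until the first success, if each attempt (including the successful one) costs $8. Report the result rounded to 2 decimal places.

E[#attempts] = 1/p = 8/5; E[cost] = 8·8/5 = 64/5.
≈ 12.80

$12.80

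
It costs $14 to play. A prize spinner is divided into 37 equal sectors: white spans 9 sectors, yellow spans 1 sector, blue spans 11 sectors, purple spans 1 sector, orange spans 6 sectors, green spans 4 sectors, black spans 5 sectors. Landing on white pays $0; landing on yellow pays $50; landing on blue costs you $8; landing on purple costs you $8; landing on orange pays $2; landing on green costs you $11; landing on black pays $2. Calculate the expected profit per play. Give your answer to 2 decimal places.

-$15.84

E[payout] = (9/37)·0 + (1/37)·50 + (11/37)·(-8) + (1/37)·(-8) + (6/37)·2 + (4/37)·(-11) + (5/37)·2 = -68/37
Expected profit = -68/37 − 14 = -586/37 ≈ -$15.84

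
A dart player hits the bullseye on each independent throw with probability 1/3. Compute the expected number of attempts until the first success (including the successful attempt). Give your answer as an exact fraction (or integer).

3

For a geometric distribution, E[trials] = 1/p = 1/(1/3) = 3.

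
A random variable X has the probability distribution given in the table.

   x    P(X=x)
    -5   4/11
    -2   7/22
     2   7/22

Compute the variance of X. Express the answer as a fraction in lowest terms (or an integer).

1008/121

E[X] = (4/11)·(-5) + (7/22)·(-2) + (7/22)·2 = -20/11
E[X²] = (4/11)·25 + (7/22)·4 + (7/22)·4 = 128/11
Var(X) = 128/11 − (-20/11)² = 1008/121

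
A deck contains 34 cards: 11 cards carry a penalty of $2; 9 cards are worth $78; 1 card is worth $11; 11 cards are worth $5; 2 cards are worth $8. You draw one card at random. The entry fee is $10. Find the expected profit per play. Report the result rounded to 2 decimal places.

$12.41

E[payout] = (11/34)·(-2) + (9/34)·78 + (1/34)·11 + (11/34)·5 + (2/34)·8 = 381/17
Expected profit = 381/17 − 10 = 211/17 ≈ $12.41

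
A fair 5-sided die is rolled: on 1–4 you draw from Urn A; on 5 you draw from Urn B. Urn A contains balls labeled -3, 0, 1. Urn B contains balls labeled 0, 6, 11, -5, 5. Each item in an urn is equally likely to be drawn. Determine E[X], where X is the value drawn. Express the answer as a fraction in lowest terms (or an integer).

11/75

E[X | Urn A] = (-3 + 0 + 1)/3 = -2/3
E[X | Urn B] = (0 + 6 + 11 − 5 + 5)/5 = 17/5
E[X] = (4/5)·(-2/3) + (1/5)·17/5 = 11/75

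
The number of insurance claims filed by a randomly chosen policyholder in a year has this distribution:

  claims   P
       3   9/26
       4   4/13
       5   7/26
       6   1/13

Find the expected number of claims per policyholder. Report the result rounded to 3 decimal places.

E[X] = (9/26)·3 + (4/13)·4 + (7/26)·5 + (1/13)·6
     = 53/13 ≈ 4.077

4.077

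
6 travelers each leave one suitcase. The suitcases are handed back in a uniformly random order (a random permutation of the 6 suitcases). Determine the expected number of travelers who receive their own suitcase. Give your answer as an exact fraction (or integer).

1

Let Xᵢ = 1 if person i gets their own suitcase. For each i, P(Xᵢ=1) = 1/6.
By linearity of expectation, E[X₁+…+X_6] = 6·(1/6) = 1.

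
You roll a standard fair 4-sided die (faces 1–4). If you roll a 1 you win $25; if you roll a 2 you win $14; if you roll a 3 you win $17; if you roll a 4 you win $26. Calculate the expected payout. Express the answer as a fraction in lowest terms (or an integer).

E[payout] = (1/4)·14 + (1/4)·17 + (1/4)·25 + (1/4)·26 = 41/2

41/2 dollars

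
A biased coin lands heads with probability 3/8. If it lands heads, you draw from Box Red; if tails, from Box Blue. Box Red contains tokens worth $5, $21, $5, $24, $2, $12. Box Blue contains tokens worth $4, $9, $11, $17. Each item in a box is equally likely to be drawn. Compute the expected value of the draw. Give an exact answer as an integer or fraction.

E[X | Box Red] = (5 + 21 + 5 + 24 + 2 + 12)/6 = 23/2
E[X | Box Blue] = (4 + 9 + 11 + 17)/4 = 41/4
E[X] = (3/8)·23/2 + (5/8)·41/4 = 343/32

343/32 dollars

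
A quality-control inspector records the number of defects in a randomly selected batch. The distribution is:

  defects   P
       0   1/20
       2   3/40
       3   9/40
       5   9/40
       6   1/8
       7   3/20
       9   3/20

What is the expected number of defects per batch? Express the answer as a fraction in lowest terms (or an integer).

E[X] = (1/20)·0 + (3/40)·2 + (9/40)·3 + (9/40)·5 + (1/8)·6 + (3/20)·7 + (3/20)·9
     = 51/10

51/10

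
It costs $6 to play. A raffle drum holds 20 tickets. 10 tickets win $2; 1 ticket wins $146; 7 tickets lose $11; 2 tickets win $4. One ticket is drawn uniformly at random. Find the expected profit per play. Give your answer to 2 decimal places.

-$1.15

E[payout] = (10/20)·2 + (1/20)·146 + (7/20)·(-11) + (2/20)·4 = 97/20
Expected profit = 97/20 − 6 = -23/20 ≈ -$1.15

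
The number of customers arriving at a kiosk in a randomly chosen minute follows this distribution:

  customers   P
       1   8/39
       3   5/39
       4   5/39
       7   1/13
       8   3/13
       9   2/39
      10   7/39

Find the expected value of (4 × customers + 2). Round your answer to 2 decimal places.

E[4x+2] = (8/39)·6 + (5/39)·14 + (5/39)·18 + (1/13)·30 + (3/13)·34 + (2/39)·38 + (7/39)·42
     = 974/39 ≈ 24.97

24.97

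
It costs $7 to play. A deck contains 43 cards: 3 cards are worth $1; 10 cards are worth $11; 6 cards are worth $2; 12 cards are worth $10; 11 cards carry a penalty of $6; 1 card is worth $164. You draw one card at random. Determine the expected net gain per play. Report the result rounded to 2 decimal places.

E[payout] = (3/43)·1 + (10/43)·11 + (6/43)·2 + (12/43)·10 + (11/43)·(-6) + (1/43)·164 = 343/43
Expected profit = 343/43 − 7 = 42/43 ≈ $0.98

$0.98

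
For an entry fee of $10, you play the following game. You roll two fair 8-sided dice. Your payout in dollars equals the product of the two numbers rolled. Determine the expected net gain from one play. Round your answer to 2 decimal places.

$10.25

Distribution of the product of the two numbers rolled: 1 w.p. 1/64, 2 w.p. 1/32, 3 w.p. 1/32, 4 w.p. 3/64, 5 w.p. 1/32, 6 w.p. 1/16, …
E[payout] = (1/64)·1 + (1/32)·2 + (1/32)·3 + (3/64)·4 + (1/32)·5 + (1/16)·6 + (1/32)·7 + (1/16)·8 + (1/64)·9 + (1/32)·10 + (1/16)·12 + (1/32)·14 + (1/32)·15 + (3/64)·16 + (1/32)·18 + (1/32)·20 + (1/32)·21 + (1/16)·24 + (1/64)·25 + (1/32)·28 + (1/32)·30 + (1/32)·32 + (1/32)·35 + (1/64)·36 + (1/32)·40 + (1/32)·42 + (1/32)·48 + (1/64)·49 + (1/32)·56 + (1/64)·64 = 81/4
Expected profit = 81/4 − 10 = 41/4 ≈ $10.25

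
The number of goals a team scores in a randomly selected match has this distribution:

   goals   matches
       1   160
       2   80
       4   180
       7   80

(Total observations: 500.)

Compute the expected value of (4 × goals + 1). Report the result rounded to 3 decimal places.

13.800

Total = 500, so P(goals=1) = 160/500, etc.
E[4x+1] = (8/25)·5 + (4/25)·9 + (9/25)·17 + (4/25)·29
     = 69/5 ≈ 13.800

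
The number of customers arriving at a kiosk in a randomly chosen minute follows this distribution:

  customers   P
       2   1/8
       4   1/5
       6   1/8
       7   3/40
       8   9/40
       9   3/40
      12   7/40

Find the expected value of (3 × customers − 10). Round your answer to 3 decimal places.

10.700

E[3x-10] = (1/8)·(-4) + (1/5)·2 + (1/8)·8 + (3/40)·11 + (9/40)·14 + (3/40)·17 + (7/40)·26
     = 107/10 ≈ 10.700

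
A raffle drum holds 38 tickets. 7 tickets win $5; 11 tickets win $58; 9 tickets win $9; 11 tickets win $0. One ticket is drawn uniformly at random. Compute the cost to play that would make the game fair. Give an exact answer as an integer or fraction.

E[payout] = (7/38)·5 + (11/38)·58 + (9/38)·9 + (11/38)·0 = 377/19
Fair fee = E[payout] = 377/19

377/19 dollars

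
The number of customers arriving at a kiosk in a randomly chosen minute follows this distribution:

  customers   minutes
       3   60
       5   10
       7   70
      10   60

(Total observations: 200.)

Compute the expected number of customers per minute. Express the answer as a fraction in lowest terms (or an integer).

33/5

Total = 200, so P(customers=3) = 60/200, etc.
E[X] = (3/10)·3 + (1/20)·5 + (7/20)·7 + (3/10)·10
     = 33/5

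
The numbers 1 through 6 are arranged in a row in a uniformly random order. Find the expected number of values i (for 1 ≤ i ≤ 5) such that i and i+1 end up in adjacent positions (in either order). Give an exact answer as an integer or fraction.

5/3

For each i ∈ {1,…,5}, let Xᵢ = 1 if i and i+1 are adjacent. P(Xᵢ=1) = 2·(6−1)!/6! = 2/6.
By linearity, E[ΣXᵢ] = (5)·(2/6) = 5/3.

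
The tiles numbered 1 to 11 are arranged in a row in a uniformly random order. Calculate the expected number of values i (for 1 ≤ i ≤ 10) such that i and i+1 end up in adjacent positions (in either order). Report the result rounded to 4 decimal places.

1.8182

For each i ∈ {1,…,10}, let Xᵢ = 1 if i and i+1 are adjacent. P(Xᵢ=1) = 2·(11−1)!/11! = 2/11.
By linearity, E[ΣXᵢ] = (10)·(2/11) = 20/11.
≈ 1.8182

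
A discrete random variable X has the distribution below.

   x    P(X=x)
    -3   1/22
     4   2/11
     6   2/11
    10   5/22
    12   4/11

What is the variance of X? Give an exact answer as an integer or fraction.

E[X] = (1/22)·(-3) + (2/11)·4 + (2/11)·6 + (5/22)·10 + (4/11)·12 = 183/22
E[X²] = (1/22)·9 + (2/11)·16 + (2/11)·36 + (5/22)·100 + (4/11)·144 = 1869/22
Var(X) = 1869/22 − (183/22)² = 7629/484

7629/484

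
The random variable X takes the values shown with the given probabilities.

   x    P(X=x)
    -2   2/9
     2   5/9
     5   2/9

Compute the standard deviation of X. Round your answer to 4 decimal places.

E[X] = 16/9, E[X²] = 26/3
Var(X) = E[X²] − (E[X])² = 26/3 − 256/81 = 446/81
SD(X) = √(446/81) ≈ 2.3465

2.3465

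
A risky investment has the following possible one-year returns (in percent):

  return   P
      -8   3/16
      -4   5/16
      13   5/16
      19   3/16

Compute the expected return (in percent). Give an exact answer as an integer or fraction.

E[X] = (3/16)·(-8) + (5/16)·(-4) + (5/16)·13 + (3/16)·19
     = 39/8

39/8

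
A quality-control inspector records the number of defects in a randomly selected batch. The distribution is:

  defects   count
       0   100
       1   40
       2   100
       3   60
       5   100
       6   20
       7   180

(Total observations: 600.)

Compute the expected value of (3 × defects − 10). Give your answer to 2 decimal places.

1.50

Total = 600, so P(defects=0) = 100/600, etc.
E[3x-10] = (1/6)·(-10) + (1/15)·(-7) + (1/6)·(-4) + (1/10)·(-1) + (1/6)·5 + (1/30)·8 + (3/10)·11
     = 3/2 ≈ 1.50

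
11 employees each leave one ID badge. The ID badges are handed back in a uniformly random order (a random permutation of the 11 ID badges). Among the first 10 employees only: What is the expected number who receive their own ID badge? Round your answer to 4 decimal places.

Let Xᵢ = 1 if person i gets their own ID badge. For each i, P(Xᵢ=1) = 1/11.
By linearity of expectation, E[X₁+…+X_10] = 10·(1/11) = 10/11.
≈ 0.9091

0.9091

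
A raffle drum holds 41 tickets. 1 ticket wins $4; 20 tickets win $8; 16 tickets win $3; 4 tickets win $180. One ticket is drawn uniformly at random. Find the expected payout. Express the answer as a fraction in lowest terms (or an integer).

E[payout] = (1/41)·4 + (20/41)·8 + (16/41)·3 + (4/41)·180 = 932/41

932/41 dollars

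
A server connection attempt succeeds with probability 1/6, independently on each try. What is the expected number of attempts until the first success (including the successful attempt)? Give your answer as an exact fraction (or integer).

6

For a geometric distribution, E[trials] = 1/p = 1/(1/6) = 6.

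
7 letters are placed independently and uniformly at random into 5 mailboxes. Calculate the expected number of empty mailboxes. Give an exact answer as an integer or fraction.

Let Xⱼ=1 if mailbox j is empty. P(Xⱼ=1) = ((5-1)/5)^7 = 16384/78125.
By linearity, E[#empty] = 5·16384/78125 = 16384/15625.

16384/15625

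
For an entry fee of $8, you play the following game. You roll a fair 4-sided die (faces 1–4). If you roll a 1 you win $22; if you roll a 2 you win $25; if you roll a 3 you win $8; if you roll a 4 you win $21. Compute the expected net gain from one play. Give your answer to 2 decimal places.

E[payout] = (1/4)·8 + (1/4)·21 + (1/4)·22 + (1/4)·25 = 19
Expected profit = 19 − 8 = 11 ≈ $11.00

$11.00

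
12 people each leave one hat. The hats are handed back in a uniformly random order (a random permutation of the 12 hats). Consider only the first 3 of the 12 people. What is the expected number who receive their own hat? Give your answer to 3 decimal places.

Let Xᵢ = 1 if person i gets their own hat. For each i, P(Xᵢ=1) = 1/12.
By linearity of expectation, E[X₁+…+X_3] = 3·(1/12) = 1/4.
≈ 0.250

0.250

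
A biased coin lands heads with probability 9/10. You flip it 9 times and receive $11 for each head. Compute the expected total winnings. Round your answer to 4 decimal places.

$89.1000

E[#heads] = 9·9/10 = 81/10 (linearity over flips).
E[winnings] = 11·81/10 = 891/10.
≈ 89.1000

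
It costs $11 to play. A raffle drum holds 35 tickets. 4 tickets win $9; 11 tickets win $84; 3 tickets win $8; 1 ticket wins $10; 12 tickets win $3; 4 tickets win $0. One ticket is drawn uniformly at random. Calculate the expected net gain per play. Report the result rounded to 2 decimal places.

E[payout] = (4/35)·9 + (11/35)·84 + (3/35)·8 + (1/35)·10 + (12/35)·3 + (4/35)·0 = 206/7
Expected profit = 206/7 − 11 = 129/7 ≈ $18.43

$18.43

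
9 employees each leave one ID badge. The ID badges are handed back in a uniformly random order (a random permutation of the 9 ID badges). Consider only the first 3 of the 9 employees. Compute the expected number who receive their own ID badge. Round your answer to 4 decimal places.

0.3333

Let Xᵢ = 1 if person i gets their own ID badge. For each i, P(Xᵢ=1) = 1/9.
By linearity of expectation, E[X₁+…+X_3] = 3·(1/9) = 1/3.
≈ 0.3333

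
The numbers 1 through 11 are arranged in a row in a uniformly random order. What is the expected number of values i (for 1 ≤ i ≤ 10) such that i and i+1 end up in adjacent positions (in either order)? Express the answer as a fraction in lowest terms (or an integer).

For each i ∈ {1,…,10}, let Xᵢ = 1 if i and i+1 are adjacent. P(Xᵢ=1) = 2·(11−1)!/11! = 2/11.
By linearity, E[ΣXᵢ] = (10)·(2/11) = 20/11.

20/11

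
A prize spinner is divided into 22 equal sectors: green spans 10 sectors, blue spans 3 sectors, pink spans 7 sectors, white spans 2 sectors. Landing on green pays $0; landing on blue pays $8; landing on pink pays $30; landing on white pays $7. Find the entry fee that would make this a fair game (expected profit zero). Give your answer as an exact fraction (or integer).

E[payout] = (10/22)·0 + (3/22)·8 + (7/22)·30 + (2/22)·7 = 124/11
Fair fee = E[payout] = 124/11

124/11 dollars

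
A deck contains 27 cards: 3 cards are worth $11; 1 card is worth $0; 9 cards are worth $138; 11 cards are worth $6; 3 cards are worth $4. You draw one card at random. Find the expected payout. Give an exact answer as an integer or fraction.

451/9 dollars

E[payout] = (3/27)·11 + (1/27)·0 + (9/27)·138 + (11/27)·6 + (3/27)·4 = 451/9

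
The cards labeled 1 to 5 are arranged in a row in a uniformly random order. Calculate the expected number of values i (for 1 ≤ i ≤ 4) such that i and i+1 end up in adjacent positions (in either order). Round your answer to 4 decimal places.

For each i ∈ {1,…,4}, let Xᵢ = 1 if i and i+1 are adjacent. P(Xᵢ=1) = 2·(5−1)!/5! = 2/5.
By linearity, E[ΣXᵢ] = (4)·(2/5) = 8/5.
≈ 1.6000

1.6000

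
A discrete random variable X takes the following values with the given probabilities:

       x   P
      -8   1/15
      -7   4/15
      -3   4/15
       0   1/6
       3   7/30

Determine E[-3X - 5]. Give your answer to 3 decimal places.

2.500

E[-3x-5] = (1/15)·19 + (4/15)·16 + (4/15)·4 + (1/6)·(-5) + (7/30)·(-14)
     = 5/2 ≈ 2.500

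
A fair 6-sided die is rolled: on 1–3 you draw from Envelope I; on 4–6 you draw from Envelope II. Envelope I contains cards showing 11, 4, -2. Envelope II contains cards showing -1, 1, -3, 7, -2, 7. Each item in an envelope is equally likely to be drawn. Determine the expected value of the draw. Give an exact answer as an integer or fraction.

E[X | Envelope I] = (11 + 4 − 2)/3 = 13/3
E[X | Envelope II] = (-1 + 1 − 3 + 7 − 2 + 7)/6 = 3/2
E[X] = (1/2)·13/3 + (1/2)·3/2 = 35/12

35/12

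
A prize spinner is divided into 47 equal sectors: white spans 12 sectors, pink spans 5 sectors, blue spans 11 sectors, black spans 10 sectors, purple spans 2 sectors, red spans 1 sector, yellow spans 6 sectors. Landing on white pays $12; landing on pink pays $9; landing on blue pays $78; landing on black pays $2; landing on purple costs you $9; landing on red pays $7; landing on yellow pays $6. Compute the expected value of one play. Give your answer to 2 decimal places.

$23.23

E[payout] = (12/47)·12 + (5/47)·9 + (11/47)·78 + (10/47)·2 + (2/47)·(-9) + (1/47)·7 + (6/47)·6 = 1092/47
≈ $23.23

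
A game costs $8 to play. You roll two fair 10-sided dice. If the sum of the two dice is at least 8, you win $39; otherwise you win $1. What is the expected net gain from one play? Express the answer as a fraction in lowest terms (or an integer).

E[payout] = (21/100)·1 + (79/100)·39 = 1551/50
Expected profit = 1551/50 − 8 = 1151/50

1151/50 dollars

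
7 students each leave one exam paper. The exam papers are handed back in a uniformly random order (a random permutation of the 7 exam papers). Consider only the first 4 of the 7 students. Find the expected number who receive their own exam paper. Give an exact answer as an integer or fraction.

Let Xᵢ = 1 if person i gets their own exam paper. For each i, P(Xᵢ=1) = 1/7.
By linearity of expectation, E[X₁+…+X_4] = 4·(1/7) = 4/7.

4/7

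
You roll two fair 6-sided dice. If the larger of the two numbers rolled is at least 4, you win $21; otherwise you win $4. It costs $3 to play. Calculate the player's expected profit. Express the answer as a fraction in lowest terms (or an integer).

E[payout] = (1/4)·4 + (3/4)·21 = 67/4
Expected profit = 67/4 − 3 = 55/4

55/4 dollars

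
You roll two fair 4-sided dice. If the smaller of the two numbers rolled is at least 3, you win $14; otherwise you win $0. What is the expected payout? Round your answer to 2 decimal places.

$3.50

E[payout] = (3/4)·0 + (1/4)·14 = 7/2
≈ $3.50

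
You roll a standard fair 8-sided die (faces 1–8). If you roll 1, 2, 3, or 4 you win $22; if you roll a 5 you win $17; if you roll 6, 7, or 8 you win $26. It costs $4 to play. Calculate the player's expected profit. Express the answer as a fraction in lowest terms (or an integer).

E[payout] = (1/8)·17 + (1/2)·22 + (3/8)·26 = 183/8
Expected profit = 183/8 − 4 = 151/8

151/8 dollars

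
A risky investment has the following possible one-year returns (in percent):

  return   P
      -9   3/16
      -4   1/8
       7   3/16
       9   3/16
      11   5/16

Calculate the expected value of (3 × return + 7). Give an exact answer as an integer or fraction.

79/4

E[3x+7] = (3/16)·(-20) + (1/8)·(-5) + (3/16)·28 + (3/16)·34 + (5/16)·40
     = 79/4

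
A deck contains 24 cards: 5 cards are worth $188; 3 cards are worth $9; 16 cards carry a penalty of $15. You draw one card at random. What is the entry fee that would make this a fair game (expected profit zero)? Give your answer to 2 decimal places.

E[payout] = (5/24)·188 + (3/24)·9 + (16/24)·(-15) = 727/24
Fair fee = E[payout] = 727/24 ≈ $30.29

$30.29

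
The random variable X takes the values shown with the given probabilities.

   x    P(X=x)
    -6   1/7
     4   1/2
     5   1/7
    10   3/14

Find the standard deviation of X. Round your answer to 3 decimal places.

4.706

E[X] = 4, E[X²] = 267/7
Var(X) = E[X²] − (E[X])² = 267/7 − 16 = 155/7
SD(X) = √(155/7) ≈ 4.706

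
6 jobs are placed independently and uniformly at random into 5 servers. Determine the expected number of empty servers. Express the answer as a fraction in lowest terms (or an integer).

4096/3125

Let Xⱼ=1 if server j is empty. P(Xⱼ=1) = ((5-1)/5)^6 = 4096/15625.
By linearity, E[#empty] = 5·4096/15625 = 4096/3125.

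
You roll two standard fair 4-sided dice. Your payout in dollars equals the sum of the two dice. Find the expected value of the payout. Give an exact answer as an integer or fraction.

Distribution of the sum of the two dice: 2 w.p. 1/16, 3 w.p. 1/8, 4 w.p. 3/16, 5 w.p. 1/4, 6 w.p. 3/16, 7 w.p. 1/8, …
E[payout] = (1/16)·2 + (1/8)·3 + (3/16)·4 + (1/4)·5 + (3/16)·6 + (1/8)·7 + (1/16)·8 = 5

$5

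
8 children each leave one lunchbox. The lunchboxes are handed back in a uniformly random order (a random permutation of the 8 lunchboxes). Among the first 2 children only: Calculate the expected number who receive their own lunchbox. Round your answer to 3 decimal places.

Let Xᵢ = 1 if person i gets their own lunchbox. For each i, P(Xᵢ=1) = 1/8.
By linearity of expectation, E[X₁+…+X_2] = 2·(1/8) = 1/4.
≈ 0.250

0.250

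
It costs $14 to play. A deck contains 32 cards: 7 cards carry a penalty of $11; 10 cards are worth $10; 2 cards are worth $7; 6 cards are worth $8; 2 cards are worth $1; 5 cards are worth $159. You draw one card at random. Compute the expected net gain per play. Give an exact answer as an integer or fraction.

E[payout] = (7/32)·(-11) + (10/32)·10 + (2/32)·7 + (6/32)·8 + (2/32)·1 + (5/32)·159 = 441/16
Expected profit = 441/16 − 14 = 217/16

217/16 dollars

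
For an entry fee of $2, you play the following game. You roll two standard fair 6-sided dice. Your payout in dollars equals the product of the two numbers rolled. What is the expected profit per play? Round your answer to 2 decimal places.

$10.25

Distribution of the product of the two numbers rolled: 1 w.p. 1/36, 2 w.p. 1/18, 3 w.p. 1/18, 4 w.p. 1/12, 5 w.p. 1/18, 6 w.p. 1/9, …
E[payout] = (1/36)·1 + (1/18)·2 + (1/18)·3 + (1/12)·4 + (1/18)·5 + (1/9)·6 + (1/18)·8 + (1/36)·9 + (1/18)·10 + (1/9)·12 + (1/18)·15 + (1/36)·16 + (1/18)·18 + (1/18)·20 + (1/18)·24 + (1/36)·25 + (1/18)·30 + (1/36)·36 = 49/4
Expected profit = 49/4 − 2 = 41/4 ≈ $10.25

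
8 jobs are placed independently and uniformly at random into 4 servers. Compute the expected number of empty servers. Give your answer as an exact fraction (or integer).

Let Xⱼ=1 if server j is empty. P(Xⱼ=1) = ((4-1)/4)^8 = 6561/65536.
By linearity, E[#empty] = 4·6561/65536 = 6561/16384.

6561/16384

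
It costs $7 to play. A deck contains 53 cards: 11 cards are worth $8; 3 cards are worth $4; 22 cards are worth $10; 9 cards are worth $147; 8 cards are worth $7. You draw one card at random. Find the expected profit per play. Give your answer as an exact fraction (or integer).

E[payout] = (11/53)·8 + (3/53)·4 + (22/53)·10 + (9/53)·147 + (8/53)·7 = 1699/53
Expected profit = 1699/53 − 7 = 1328/53

1328/53 dollars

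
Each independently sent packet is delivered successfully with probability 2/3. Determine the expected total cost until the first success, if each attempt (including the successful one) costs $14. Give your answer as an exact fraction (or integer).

$21

E[#attempts] = 1/p = 3/2; E[cost] = 14·3/2 = 21.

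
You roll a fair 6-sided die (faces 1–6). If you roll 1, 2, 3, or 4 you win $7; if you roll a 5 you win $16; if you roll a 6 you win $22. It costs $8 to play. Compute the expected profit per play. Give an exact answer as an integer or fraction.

$3

E[payout] = (2/3)·7 + (1/6)·16 + (1/6)·22 = 11
Expected profit = 11 − 8 = 3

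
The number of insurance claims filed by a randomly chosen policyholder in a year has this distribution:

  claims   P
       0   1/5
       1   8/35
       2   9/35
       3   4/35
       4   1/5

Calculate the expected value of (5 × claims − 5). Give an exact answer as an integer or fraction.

E[5x-5] = (1/5)·(-5) + (8/35)·0 + (9/35)·5 + (4/35)·10 + (1/5)·15
     = 31/7

31/7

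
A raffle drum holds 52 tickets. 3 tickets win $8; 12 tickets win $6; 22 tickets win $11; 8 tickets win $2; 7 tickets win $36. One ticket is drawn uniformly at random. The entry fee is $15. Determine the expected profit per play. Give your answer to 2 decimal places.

-$3.35

E[payout] = (3/52)·8 + (12/52)·6 + (22/52)·11 + (8/52)·2 + (7/52)·36 = 303/26
Expected profit = 303/26 − 15 = -87/26 ≈ -$3.35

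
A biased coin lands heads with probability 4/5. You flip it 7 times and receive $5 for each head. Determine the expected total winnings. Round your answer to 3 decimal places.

$28.000

E[#heads] = 7·4/5 = 28/5 (linearity over flips).
E[winnings] = 5·28/5 = 28.
≈ 28.000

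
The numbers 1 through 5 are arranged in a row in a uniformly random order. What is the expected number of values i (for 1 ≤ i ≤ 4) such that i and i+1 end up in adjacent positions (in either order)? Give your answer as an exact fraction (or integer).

8/5

For each i ∈ {1,…,4}, let Xᵢ = 1 if i and i+1 are adjacent. P(Xᵢ=1) = 2·(5−1)!/5! = 2/5.
By linearity, E[ΣXᵢ] = (4)·(2/5) = 8/5.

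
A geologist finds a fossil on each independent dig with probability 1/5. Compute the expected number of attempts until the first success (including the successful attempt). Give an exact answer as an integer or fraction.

5

For a geometric distribution, E[trials] = 1/p = 1/(1/5) = 5.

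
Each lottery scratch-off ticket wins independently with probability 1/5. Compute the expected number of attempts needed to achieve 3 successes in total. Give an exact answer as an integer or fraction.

15

By linearity (sum of 3 independent geometric waits), E[trials] = 3/p = 3/(1/5) = 15.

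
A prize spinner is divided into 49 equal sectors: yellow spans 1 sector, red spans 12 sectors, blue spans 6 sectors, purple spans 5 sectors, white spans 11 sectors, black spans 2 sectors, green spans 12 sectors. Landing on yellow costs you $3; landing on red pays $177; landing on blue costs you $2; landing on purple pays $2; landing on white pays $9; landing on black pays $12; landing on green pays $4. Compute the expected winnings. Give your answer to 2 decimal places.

$46.73

E[payout] = (1/49)·(-3) + (12/49)·177 + (6/49)·(-2) + (5/49)·2 + (11/49)·9 + (2/49)·12 + (12/49)·4 = 2290/49
≈ $46.73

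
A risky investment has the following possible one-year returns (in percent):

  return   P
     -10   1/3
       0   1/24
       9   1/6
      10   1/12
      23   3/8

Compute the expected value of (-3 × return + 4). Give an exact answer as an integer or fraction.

E[-3x+4] = (1/3)·34 + (1/24)·4 + (1/6)·(-23) + (1/12)·(-26) + (3/8)·(-65)
     = -151/8

-151/8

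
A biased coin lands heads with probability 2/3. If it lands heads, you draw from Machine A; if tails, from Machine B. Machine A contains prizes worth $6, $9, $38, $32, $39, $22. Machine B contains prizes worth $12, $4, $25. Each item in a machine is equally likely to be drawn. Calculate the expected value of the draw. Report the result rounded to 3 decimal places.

$20.778

E[X | Machine A] = (6 + 9 + 38 + 32 + 39 + 22)/6 = 73/3
E[X | Machine B] = (12 + 4 + 25)/3 = 41/3
E[X] = (2/3)·73/3 + (1/3)·41/3 = 187/9 ≈ 20.778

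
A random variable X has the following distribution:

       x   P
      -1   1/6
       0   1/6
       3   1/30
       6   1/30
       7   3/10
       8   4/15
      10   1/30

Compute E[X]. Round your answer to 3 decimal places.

E[X] = (1/6)·(-1) + (1/6)·0 + (1/30)·3 + (1/30)·6 + (3/10)·7 + (4/15)·8 + (1/30)·10
     = 47/10 ≈ 4.700

4.700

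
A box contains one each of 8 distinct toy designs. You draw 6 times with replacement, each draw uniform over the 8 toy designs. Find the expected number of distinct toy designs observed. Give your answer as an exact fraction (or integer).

144495/32768

Let Xⱼ=1 if type j appears at least once. P(Xⱼ=1) = 1 − ((8−1)/8)^6 = 144495/262144.
E[#distinct] = 8·144495/262144 = 144495/32768.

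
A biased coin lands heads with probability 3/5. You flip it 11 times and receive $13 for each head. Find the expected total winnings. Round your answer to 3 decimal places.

E[#heads] = 11·3/5 = 33/5 (linearity over flips).
E[winnings] = 13·33/5 = 429/5.
≈ 85.800

$85.800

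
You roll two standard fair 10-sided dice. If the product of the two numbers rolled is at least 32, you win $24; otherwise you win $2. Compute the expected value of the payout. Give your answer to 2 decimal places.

$10.58

E[payout] = (61/100)·2 + (39/100)·24 = 529/50
≈ $10.58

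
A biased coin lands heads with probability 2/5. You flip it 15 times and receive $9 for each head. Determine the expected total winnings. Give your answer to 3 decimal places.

E[#heads] = 15·2/5 = 6 (linearity over flips).
E[winnings] = 9·6 = 54.
≈ 54.000

$54.000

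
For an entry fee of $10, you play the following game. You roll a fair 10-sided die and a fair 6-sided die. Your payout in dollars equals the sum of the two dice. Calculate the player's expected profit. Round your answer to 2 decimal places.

-$1.00

Distribution of the sum of the two dice: 2 w.p. 1/60, 3 w.p. 1/30, 4 w.p. 1/20, 5 w.p. 1/15, 6 w.p. 1/12, 7 w.p. 1/10, …
E[payout] = (1/60)·2 + (1/30)·3 + (1/20)·4 + (1/15)·5 + (1/12)·6 + (1/10)·7 + (1/10)·8 + (1/10)·9 + (1/10)·10 + (1/10)·11 + (1/12)·12 + (1/15)·13 + (1/20)·14 + (1/30)·15 + (1/60)·16 = 9
Expected profit = 9 − 10 = -1 ≈ -$1.00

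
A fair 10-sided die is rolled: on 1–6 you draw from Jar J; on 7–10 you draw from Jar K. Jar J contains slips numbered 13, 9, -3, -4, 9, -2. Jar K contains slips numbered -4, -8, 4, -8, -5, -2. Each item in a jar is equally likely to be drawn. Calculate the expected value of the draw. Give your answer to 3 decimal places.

E[X | Jar J] = (13 + 9 − 3 − 4 + 9 − 2)/6 = 11/3
E[X | Jar K] = (-4 − 8 + 4 − 8 − 5 − 2)/6 = -23/6
E[X] = (3/5)·11/3 + (2/5)·(-23/6) = 2/3 ≈ 0.667

0.667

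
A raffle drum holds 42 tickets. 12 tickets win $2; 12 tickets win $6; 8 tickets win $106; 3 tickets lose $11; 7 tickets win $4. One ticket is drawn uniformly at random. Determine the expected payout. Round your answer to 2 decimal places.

$22.36

E[payout] = (12/42)·2 + (12/42)·6 + (8/42)·106 + (3/42)·(-11) + (7/42)·4 = 313/14
≈ $22.36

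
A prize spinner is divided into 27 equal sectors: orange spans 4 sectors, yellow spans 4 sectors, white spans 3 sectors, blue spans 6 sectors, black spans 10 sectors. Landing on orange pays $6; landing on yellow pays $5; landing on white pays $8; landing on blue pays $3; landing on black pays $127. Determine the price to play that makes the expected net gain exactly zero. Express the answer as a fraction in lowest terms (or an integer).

452/9 dollars

E[payout] = (4/27)·6 + (4/27)·5 + (3/27)·8 + (6/27)·3 + (10/27)·127 = 452/9
Fair fee = E[payout] = 452/9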